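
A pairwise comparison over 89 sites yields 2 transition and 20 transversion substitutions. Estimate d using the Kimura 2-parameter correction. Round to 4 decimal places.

P = 2/89 ≈ 0.022472 and Q = 20/89 ≈ 0.224719.
Under the Kimura two-parameter model, d = −½ ln(1 − 2P − Q) − ¼ ln(1 − 2Q).
1 − 2P − Q = 0.730337, giving −½ ln(0.730337) = 0.157125.
1 − 2Q = 0.550562, giving −¼ ln(0.550562) = 0.149204.
d = 0.157125 + 0.149204 = 0.306329.

0.3063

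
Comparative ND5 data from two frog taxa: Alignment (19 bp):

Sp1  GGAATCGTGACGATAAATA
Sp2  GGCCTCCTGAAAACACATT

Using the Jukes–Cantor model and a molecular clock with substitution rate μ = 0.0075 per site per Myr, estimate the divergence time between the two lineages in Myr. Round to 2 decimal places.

41.21

The sequences differ at 8 of 19 sites (3, 4, 7, 11, 12, 14, 16, 19), so p = 8/19 ≈ 0.421053.
d = −(3/4) ln(1 − 4p/3) = −0.75 ln(1 − 0.561404) = −0.75 ln(0.438596)
  = −0.75 × (-0.824177) = 0.618133 substitutions/site.
Under a molecular clock d = 2μt, so t = d/(2μ) = 0.618133 / (2 × 0.0075) = 41.21 Myr.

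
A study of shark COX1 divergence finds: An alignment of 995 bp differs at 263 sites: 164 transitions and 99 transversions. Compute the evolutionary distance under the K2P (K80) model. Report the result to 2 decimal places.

P = 164/995 ≈ 0.164824 and Q = 99/995 ≈ 0.099497.
Under the Kimura two-parameter model, d = −½ ln(1 − 2P − Q) − ¼ ln(1 − 2Q).
1 − 2P − Q = 0.570855, giving −½ ln(0.570855) = 0.280310.
1 − 2Q = 0.801006, giving −¼ ln(0.801006) = 0.055472.
d = 0.280310 + 0.055472 = 0.335782.

0.34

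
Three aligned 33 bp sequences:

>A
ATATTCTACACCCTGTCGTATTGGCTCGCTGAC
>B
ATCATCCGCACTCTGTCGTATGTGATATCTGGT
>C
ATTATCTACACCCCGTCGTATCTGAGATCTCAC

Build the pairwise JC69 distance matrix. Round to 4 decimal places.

A–B: 12/33 sites differ → p ≈ 0.363636, d = −0.75 ln(1 − 0.484848) = 0.497470 ≈ 0.4975.
A–C: 10/33 sites differ → p ≈ 0.30303, d = −0.75 ln(1 − 0.40404) = 0.388186 ≈ 0.3882.
B–C: 10/33 sites differ → p ≈ 0.30303, d = −0.75 ln(1 − 0.40404) = 0.388186 ≈ 0.3882.

d(A,B) = 0.4975, d(A,C) = 0.3882, d(B,C) = 0.3882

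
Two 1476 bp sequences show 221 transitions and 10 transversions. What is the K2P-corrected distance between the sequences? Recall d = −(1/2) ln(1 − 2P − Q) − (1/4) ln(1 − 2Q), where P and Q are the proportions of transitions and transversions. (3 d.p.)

0.186

P = 221/1476 ≈ 0.149729 and Q = 10/1476 ≈ 0.006775.
Under the Kimura two-parameter model, d = −½ ln(1 − 2P − Q) − ¼ ln(1 − 2Q).
1 − 2P − Q = 0.693767, giving −½ ln(0.693767) = 0.182810.
1 − 2Q = 0.98645, giving −¼ ln(0.98645) = 0.003411.
d = 0.182810 + 0.003411 = 0.186221.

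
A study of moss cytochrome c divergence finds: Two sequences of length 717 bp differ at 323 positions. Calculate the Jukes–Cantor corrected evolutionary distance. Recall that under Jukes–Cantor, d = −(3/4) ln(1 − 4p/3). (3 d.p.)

p = 323/717 ≈ 0.450488.
d = −(3/4) ln(1 − 4p/3) = −0.75 ln(1 − 0.600651) = −0.75 ln(0.399349)
  = −0.75 × (-0.917920) = 0.688440 substitutions/site.

0.688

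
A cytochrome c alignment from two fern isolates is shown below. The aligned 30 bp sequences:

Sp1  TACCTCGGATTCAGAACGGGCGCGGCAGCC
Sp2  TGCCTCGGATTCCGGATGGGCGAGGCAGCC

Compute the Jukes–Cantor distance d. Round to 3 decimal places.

0.188

The sequences differ at 5 of 30 sites (2, 13, 15, 17, 23), so p = 5/30 ≈ 0.166667.
d = −(3/4) ln(1 − 4p/3) = −0.75 ln(1 − 0.222223) = −0.75 ln(0.777777)
  = −0.75 × (-0.251315) = 0.188486 substitutions/site.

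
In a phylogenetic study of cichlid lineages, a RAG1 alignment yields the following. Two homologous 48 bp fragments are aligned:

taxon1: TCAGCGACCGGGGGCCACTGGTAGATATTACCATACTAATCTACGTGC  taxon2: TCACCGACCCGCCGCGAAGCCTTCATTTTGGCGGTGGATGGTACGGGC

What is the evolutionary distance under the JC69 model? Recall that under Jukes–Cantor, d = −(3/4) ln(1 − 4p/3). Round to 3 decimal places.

The sequences differ at 23 of 48 sites, so p = 23/48 ≈ 0.479167.
d = −(3/4) ln(1 − 4p/3) = −0.75 ln(1 − 0.638889) = −0.75 ln(0.361111)
  = −0.75 × (-1.018570) = 0.763928 substitutions/site.

0.764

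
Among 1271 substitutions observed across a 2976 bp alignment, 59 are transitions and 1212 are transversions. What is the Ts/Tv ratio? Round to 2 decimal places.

R = 59/1212 = 0.048679… ≈ 0.05 (to 2 d.p.).

0.05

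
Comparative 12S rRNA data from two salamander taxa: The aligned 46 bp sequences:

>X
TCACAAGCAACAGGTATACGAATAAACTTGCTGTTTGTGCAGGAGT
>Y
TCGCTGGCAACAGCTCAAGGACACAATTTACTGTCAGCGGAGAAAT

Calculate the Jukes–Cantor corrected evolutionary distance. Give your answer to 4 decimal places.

0.5532

The sequences differ at 18 of 46 sites, so p = 18/46 ≈ 0.391304.
d = −(3/4) ln(1 − 4p/3) = −0.75 ln(1 − 0.521739) = −0.75 ln(0.478261)
  = −0.75 × (-0.737599) = 0.553199 substitutions/site.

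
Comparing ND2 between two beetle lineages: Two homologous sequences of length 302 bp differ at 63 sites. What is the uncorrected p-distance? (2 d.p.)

p = 63/302 = 0.208609… ≈ 0.21 (to 2 d.p.).

0.21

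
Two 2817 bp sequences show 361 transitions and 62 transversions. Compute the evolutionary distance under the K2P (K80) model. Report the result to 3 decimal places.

P = 361/2817 ≈ 0.128151 and Q = 62/2817 ≈ 0.022009.
Under the Kimura two-parameter model, d = −½ ln(1 − 2P − Q) − ¼ ln(1 − 2Q).
1 − 2P − Q = 0.721689, giving −½ ln(0.721689) = 0.163080.
1 − 2Q = 0.955982, giving −¼ ln(0.955982) = 0.011254.
d = 0.163080 + 0.011254 = 0.174334.

0.174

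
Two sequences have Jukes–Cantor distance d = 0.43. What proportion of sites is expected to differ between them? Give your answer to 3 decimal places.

p = (3/4)(1 − e^(−4d/3)) = 0.75 × (1 − e^(-0.573333)) = 0.75 × (1 − 0.563644) = 0.327267.

0.327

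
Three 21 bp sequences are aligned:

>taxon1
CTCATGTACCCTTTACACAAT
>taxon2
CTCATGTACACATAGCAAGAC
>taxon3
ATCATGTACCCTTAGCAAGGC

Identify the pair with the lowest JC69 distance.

taxon1–taxon2: 7/21 differ, p = 0.333, d = 0.441.
taxon1–taxon3: 7/21 differ, p = 0.333, d = 0.441.
taxon2–taxon3: 4/21 differ, p = 0.190, d = 0.220.
The smallest distance is between taxon2 and taxon3.

taxon2 and taxon3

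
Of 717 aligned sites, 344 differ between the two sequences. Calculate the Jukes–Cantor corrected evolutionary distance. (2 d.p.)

p = 344/717 ≈ 0.479777.
d = −(3/4) ln(1 − 4p/3) = −0.75 ln(1 − 0.639703) = −0.75 ln(0.360297)
  = −0.75 × (-1.020827) = 0.765620 substitutions/site.

0.77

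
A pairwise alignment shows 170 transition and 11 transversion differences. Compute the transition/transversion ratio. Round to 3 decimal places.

15.455

R = 170/11 = 15.454545… ≈ 15.455 (to 3 d.p.).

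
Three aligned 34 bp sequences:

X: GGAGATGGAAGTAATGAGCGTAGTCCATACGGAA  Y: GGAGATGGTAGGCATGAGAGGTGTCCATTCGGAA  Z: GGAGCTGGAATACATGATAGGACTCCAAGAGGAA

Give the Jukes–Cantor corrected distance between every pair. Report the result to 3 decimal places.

d(X,Y) = 0.241, d(X,Z) = 0.423, d(Y,Z) = 0.373

X–Y: 7/34 sites differ → p ≈ 0.205882, d = −0.75 ln(1 − 0.274509) = 0.240680 ≈ 0.241.
X–Z: 11/34 sites differ → p ≈ 0.323529, d = −0.75 ln(1 − 0.431372) = 0.423397 ≈ 0.423.
Y–Z: 10/34 sites differ → p ≈ 0.294118, d = −0.75 ln(1 − 0.392157) = 0.373379 ≈ 0.373.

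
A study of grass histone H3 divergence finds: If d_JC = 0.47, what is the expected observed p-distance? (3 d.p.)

0.349

p = (3/4)(1 − e^(−4d/3)) = 0.75 × (1 − e^(-0.626667)) = 0.75 × (1 − 0.534370) = 0.349223.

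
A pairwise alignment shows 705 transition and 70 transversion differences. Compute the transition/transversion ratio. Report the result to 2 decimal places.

10.07

R = 705/70 = 10.071428… ≈ 10.07 (to 2 d.p.).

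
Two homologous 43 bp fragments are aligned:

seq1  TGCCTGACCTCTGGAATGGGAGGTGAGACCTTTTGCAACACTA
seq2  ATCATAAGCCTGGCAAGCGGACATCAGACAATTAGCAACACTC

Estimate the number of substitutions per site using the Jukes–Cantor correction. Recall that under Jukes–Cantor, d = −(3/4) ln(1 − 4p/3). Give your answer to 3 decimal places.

0.613

The sequences differ at 18 of 43 sites, so p = 18/43 ≈ 0.418605.
d = −(3/4) ln(1 − 4p/3) = −0.75 ln(1 − 0.55814) = −0.75 ln(0.44186)
  = −0.75 × (-0.816762) = 0.612572 substitutions/site.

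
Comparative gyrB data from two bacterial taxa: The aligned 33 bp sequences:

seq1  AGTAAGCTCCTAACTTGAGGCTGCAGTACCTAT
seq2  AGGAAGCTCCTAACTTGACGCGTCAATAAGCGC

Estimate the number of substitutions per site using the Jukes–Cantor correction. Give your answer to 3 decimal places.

The sequences differ at 10 of 33 sites (3, 19, 22, 23, 26, 29, 30, 31, 32, 33), so p = 10/33 ≈ 0.30303.
d = −(3/4) ln(1 − 4p/3) = −0.75 ln(1 − 0.40404) = −0.75 ln(0.59596)
  = −0.75 × (-0.517582) = 0.388187 substitutions/site.

0.388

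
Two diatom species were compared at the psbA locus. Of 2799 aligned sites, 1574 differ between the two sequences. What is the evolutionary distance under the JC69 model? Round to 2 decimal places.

p = 1574/2799 ≈ 0.562344.
d = −(3/4) ln(1 − 4p/3) = −0.75 ln(1 − 0.749792) = −0.75 ln(0.250208)
  = −0.75 × (-1.385463) = 1.039097 substitutions/site.

1.04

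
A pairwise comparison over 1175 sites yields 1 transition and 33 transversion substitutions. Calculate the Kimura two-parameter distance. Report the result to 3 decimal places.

0.030

P = 1/1175 ≈ 0.000851 and Q = 33/1175 ≈ 0.028085.
Under the Kimura two-parameter model, d = −½ ln(1 − 2P − Q) − ¼ ln(1 − 2Q).
1 − 2P − Q = 0.970213, giving −½ ln(0.970213) = 0.015120.
1 − 2Q = 0.94383, giving −¼ ln(0.94383) = 0.014452.
d = 0.015120 + 0.014452 = 0.029572.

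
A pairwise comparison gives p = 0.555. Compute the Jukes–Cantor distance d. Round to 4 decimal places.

1.0103

d = −(3/4) ln(1 − 4p/3) = −0.75 ln(1 − 0.74) = −0.75 ln(0.26)
  = −0.75 × (-1.347074) = 1.010306 substitutions/site.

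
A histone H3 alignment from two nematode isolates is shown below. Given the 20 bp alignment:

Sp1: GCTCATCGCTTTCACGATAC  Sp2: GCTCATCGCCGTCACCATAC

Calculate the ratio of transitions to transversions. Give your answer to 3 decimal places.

0.500

Transitions are A↔G and C↔T; transversions are all other mismatches.
Transitions: 1. Transversions: 2.
R = 1/2 = 0.500.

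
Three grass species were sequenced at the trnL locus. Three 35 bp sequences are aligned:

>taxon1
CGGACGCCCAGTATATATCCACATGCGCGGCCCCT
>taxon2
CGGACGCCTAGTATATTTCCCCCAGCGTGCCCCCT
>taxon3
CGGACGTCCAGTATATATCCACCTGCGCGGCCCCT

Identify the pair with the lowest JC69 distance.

taxon1–taxon2: 7/35 differ, p = 0.200, d = 0.233.
taxon1–taxon3: 2/35 differ, p = 0.057, d = 0.059.
taxon2–taxon3: 7/35 differ, p = 0.200, d = 0.233.
The smallest distance is between taxon1 and taxon3.

taxon1 and taxon3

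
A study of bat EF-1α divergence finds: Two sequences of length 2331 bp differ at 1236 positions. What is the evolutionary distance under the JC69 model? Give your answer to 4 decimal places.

p = 1236/2331 ≈ 0.530245.
d = −(3/4) ln(1 − 4p/3) = −0.75 ln(1 − 0.706993) = −0.75 ln(0.293007)
  = −0.75 × (-1.227559) = 0.920669 substitutions/site.

0.9207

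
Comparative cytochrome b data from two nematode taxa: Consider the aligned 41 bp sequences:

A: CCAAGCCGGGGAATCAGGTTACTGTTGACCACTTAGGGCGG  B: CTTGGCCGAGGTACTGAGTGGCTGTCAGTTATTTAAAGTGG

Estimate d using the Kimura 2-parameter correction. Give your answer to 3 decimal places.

1.203

Of 41 sites, 17 differences are transitions and 3 are transversions, so P = 17/41 ≈ 0.414634 and Q = 3/41 ≈ 0.073171.
Under the Kimura two-parameter model, d = −½ ln(1 − 2P − Q) − ¼ ln(1 − 2Q).
1 − 2P − Q = 0.097561, giving −½ ln(0.097561) = 1.163639.
1 − 2Q = 0.853658, giving −¼ ln(0.853658) = 0.039556.
d = 1.163639 + 0.039556 = 1.203195.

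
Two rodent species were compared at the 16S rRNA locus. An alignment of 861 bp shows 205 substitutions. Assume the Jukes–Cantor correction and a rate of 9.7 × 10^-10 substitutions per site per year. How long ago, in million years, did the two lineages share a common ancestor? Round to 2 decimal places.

147.66

p = 205/861 ≈ 0.238095.
d = −(3/4) ln(1 − 4p/3) = −0.75 ln(1 − 0.31746) = −0.75 ln(0.68254)
  = −0.75 × (-0.381934) = 0.286451 substitutions/site.
Under a molecular clock d = 2μt, so t = d/(2μ) = 0.286451 / (2 × 9.7 × 10^-10) = 147.66 million years.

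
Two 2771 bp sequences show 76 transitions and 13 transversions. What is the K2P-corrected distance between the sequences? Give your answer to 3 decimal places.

P = 76/2771 ≈ 0.027427 and Q = 13/2771 ≈ 0.004691.
Under the Kimura two-parameter model, d = −½ ln(1 − 2P − Q) − ¼ ln(1 − 2Q).
1 − 2P − Q = 0.940455, giving −½ ln(0.940455) = 0.030696.
1 − 2Q = 0.990618, giving −¼ ln(0.990618) = 0.002357.
d = 0.030696 + 0.002357 = 0.033053.

0.033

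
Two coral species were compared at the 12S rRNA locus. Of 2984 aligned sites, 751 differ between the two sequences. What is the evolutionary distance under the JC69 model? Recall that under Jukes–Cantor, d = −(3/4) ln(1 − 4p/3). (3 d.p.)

p = 751/2984 ≈ 0.251676.
d = −(3/4) ln(1 − 4p/3) = −0.75 ln(1 − 0.335568) = −0.75 ln(0.664432)
  = −0.75 × (-0.408823) = 0.306617 substitutions/site.

0.307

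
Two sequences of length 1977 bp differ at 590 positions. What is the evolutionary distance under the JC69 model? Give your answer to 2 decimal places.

0.38

p = 590/1977 ≈ 0.298432.
d = −(3/4) ln(1 − 4p/3) = −0.75 ln(1 − 0.397909) = −0.75 ln(0.602091)
  = −0.75 × (-0.507347) = 0.380510 substitutions/site.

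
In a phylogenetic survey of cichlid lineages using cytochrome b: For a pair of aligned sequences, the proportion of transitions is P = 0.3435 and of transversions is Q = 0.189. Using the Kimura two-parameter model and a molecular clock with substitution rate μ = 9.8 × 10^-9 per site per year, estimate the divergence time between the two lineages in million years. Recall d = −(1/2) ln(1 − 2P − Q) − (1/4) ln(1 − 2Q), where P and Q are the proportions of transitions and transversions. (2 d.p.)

59.31

Under the Kimura two-parameter model, d = −½ ln(1 − 2P − Q) − ¼ ln(1 − 2Q).
1 − 2P − Q = 0.124, giving −½ ln(0.124) = 1.043737.
1 − 2Q = 0.622, giving −¼ ln(0.622) = 0.118704.
d = 1.043737 + 0.118704 = 1.162441.
Under a molecular clock d = 2μt, so t = d/(2μ) = 1.162441 / (2 × 9.8 × 10^-9) = 59.31 million years.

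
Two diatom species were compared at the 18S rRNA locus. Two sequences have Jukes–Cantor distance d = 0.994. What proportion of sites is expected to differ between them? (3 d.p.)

0.551

p = (3/4)(1 − e^(−4d/3)) = 0.75 × (1 − e^(-1.325333)) = 0.75 × (1 − 0.265714) = 0.550715.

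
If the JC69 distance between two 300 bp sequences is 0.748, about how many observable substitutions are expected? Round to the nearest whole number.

Invert JC69: p = (3/4)(1 − e^(−4d/3)) = 0.75 × (1 − e^(-0.997333)) = 0.75 × (1 − 0.368862) = 0.473354.
Expected differing sites = pL ≈ 0.473354 × 300 = 142.0062 ≈ 142.

142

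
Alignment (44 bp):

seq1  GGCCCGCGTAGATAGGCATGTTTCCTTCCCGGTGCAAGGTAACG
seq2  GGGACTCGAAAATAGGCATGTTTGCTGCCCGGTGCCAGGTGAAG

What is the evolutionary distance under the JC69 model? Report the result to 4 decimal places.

0.2708

The sequences differ at 10 of 44 sites (3, 4, 6, 9, 11, 24, 27, 36, 41, 43), so p = 10/44 ≈ 0.227273.
d = −(3/4) ln(1 − 4p/3) = −0.75 ln(1 − 0.303031) = −0.75 ln(0.696969)
  = −0.75 × (-0.361014) = 0.270761 substitutions/site.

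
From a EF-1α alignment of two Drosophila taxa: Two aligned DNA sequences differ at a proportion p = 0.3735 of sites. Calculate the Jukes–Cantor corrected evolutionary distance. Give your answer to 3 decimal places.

0.517

d = −(3/4) ln(1 − 4p/3) = −0.75 ln(1 − 0.498) = −0.75 ln(0.502)
  = −0.75 × (-0.689155) = 0.516866 substitutions/site.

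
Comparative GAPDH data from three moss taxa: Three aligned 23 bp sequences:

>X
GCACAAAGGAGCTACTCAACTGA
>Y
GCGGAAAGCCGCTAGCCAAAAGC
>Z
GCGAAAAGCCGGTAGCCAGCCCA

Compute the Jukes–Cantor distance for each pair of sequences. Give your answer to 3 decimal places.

d(X,Y) = 0.553, d(X,Z) = 0.650, d(Y,Z) = 0.390

X–Y: 9/23 sites differ → p ≈ 0.391304, d = −0.75 ln(1 − 0.521739) = 0.553199 ≈ 0.553.
X–Z: 10/23 sites differ → p ≈ 0.434783, d = −0.75 ln(1 − 0.579711) = 0.650110 ≈ 0.650.
Y–Z: 7/23 sites differ → p ≈ 0.304348, d = −0.75 ln(1 − 0.405797) = 0.390401 ≈ 0.390.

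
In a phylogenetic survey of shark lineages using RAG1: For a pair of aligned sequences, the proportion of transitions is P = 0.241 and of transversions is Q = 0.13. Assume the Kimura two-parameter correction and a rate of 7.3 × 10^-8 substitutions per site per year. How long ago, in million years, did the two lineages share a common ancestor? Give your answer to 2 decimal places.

3.76

Under the Kimura two-parameter model, d = −½ ln(1 − 2P − Q) − ¼ ln(1 − 2Q).
1 − 2P − Q = 0.388, giving −½ ln(0.388) = 0.473375.
1 − 2Q = 0.74, giving −¼ ln(0.74) = 0.075276.
d = 0.473375 + 0.075276 = 0.548651.
Under a molecular clock d = 2μt, so t = d/(2μ) = 0.548651 / (2 × 7.3 × 10^-8) = 3.76 million years.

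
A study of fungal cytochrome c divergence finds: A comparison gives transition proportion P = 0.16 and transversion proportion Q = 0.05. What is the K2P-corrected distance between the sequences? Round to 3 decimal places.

Under the Kimura two-parameter model, d = −½ ln(1 − 2P − Q) − ¼ ln(1 − 2Q).
1 − 2P − Q = 0.63, giving −½ ln(0.63) = 0.231018.
1 − 2Q = 0.9, giving −¼ ln(0.9) = 0.026340.
d = 0.231018 + 0.026340 = 0.257358.

0.257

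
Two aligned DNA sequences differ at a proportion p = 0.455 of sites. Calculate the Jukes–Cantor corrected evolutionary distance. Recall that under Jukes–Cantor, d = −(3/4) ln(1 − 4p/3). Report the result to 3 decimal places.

d = −(3/4) ln(1 − 4p/3) = −0.75 ln(1 − 0.606667) = −0.75 ln(0.393333)
  = −0.75 × (-0.933099) = 0.699824 substitutions/site.

0.700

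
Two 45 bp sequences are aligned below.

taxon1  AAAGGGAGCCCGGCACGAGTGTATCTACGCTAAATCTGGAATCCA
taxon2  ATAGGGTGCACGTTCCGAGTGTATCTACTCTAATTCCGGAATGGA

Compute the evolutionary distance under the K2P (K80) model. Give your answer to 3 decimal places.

Of 45 sites, 2 differences are transitions and 9 are transversions, so P = 2/45 ≈ 0.044444 and Q = 9/45 = 0.2.
Under the Kimura two-parameter model, d = −½ ln(1 − 2P − Q) − ¼ ln(1 − 2Q).
1 − 2P − Q = 0.711112, giving −½ ln(0.711112) = 0.170463.
1 − 2Q = 0.6, giving −¼ ln(0.6) = 0.127706.
d = 0.170463 + 0.127706 = 0.298169.

0.298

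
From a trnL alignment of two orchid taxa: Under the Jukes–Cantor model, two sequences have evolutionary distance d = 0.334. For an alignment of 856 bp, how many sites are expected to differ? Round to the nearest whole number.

Invert JC69: p = (3/4)(1 − e^(−4d/3)) = 0.75 × (1 − e^(-0.445333)) = 0.75 × (1 − 0.640611) = 0.269542.
Expected differing sites = pL ≈ 0.269542 × 856 = 230.727952 ≈ 231.

231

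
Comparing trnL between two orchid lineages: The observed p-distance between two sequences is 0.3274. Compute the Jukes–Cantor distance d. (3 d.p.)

d = −(3/4) ln(1 − 4p/3) = −0.75 ln(1 − 0.436533) = −0.75 ln(0.563467)
  = −0.75 × (-0.573647) = 0.430235 substitutions/site.

0.430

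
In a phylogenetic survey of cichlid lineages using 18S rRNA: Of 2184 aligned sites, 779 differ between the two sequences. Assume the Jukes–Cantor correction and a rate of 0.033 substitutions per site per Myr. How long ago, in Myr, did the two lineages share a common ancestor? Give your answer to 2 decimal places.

7.33

p = 779/2184 ≈ 0.356685.
d = −(3/4) ln(1 − 4p/3) = −0.75 ln(1 − 0.47558) = −0.75 ln(0.52442)
  = −0.75 × (-0.645462) = 0.484097 substitutions/site.
Under a molecular clock d = 2μt, so t = d/(2μ) = 0.484097 / (2 × 0.033) = 7.33 Myr.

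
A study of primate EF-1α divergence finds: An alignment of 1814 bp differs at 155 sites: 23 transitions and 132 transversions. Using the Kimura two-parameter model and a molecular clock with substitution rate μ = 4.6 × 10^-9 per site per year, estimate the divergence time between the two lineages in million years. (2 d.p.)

P = 23/1814 ≈ 0.012679 and Q = 132/1814 ≈ 0.072767.
Under the Kimura two-parameter model, d = −½ ln(1 − 2P − Q) − ¼ ln(1 − 2Q).
1 − 2P − Q = 0.901875, giving −½ ln(0.901875) = 0.051640.
1 − 2Q = 0.854466, giving −¼ ln(0.854466) = 0.039320.
d = 0.051640 + 0.039320 = 0.090960.
Under a molecular clock d = 2μt, so t = d/(2μ) = 0.090960 / (2 × 4.6 × 10^-9) = 9.89 million years.

9.89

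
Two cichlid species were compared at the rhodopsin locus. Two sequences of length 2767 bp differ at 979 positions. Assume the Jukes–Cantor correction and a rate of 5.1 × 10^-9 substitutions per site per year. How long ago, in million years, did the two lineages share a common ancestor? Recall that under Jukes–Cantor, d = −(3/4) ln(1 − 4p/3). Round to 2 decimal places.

p = 979/2767 ≈ 0.353813.
d = −(3/4) ln(1 − 4p/3) = −0.75 ln(1 − 0.471751) = −0.75 ln(0.528249)
  = −0.75 × (-0.638188) = 0.478641 substitutions/site.
Under a molecular clock d = 2μt, so t = d/(2μ) = 0.478641 / (2 × 5.1 × 10^-9) = 46.93 million years.

46.93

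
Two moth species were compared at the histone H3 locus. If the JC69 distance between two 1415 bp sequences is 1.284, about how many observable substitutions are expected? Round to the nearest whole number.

Invert JC69: p = (3/4)(1 − e^(−4d/3)) = 0.75 × (1 − e^(-1.712)) = 0.75 × (1 − 0.180504) = 0.614622.
Expected differing sites = pL ≈ 0.614622 × 1415 = 869.69013 ≈ 870.

870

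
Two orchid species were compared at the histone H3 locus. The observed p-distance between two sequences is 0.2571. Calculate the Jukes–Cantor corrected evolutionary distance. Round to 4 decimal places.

0.3148

d = −(3/4) ln(1 − 4p/3) = −0.75 ln(1 − 0.3428) = −0.75 ln(0.6572)
  = −0.75 × (-0.419767) = 0.314825 substitutions/site.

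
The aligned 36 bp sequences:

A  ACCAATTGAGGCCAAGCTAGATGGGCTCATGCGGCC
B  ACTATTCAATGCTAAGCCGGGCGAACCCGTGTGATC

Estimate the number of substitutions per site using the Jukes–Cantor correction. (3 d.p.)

0.745

The sequences differ at 17 of 36 sites, so p = 17/36 ≈ 0.472222.
d = −(3/4) ln(1 − 4p/3) = −0.75 ln(1 − 0.629629) = −0.75 ln(0.370371)
  = −0.75 × (-0.993250) = 0.744938 substitutions/site.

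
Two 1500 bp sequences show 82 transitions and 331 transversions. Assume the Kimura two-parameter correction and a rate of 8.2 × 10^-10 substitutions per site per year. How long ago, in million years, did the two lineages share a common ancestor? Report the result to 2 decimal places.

210.85

P = 82/1500 ≈ 0.054667 and Q = 331/1500 ≈ 0.220667.
Under the Kimura two-parameter model, d = −½ ln(1 − 2P − Q) − ¼ ln(1 − 2Q).
1 − 2P − Q = 0.669999, giving −½ ln(0.669999) = 0.200240.
1 − 2Q = 0.558666, giving −¼ ln(0.558666) = 0.145551.
d = 0.200240 + 0.145551 = 0.345791.
Under a molecular clock d = 2μt, so t = d/(2μ) = 0.345791 / (2 × 8.2 × 10^-10) = 210.85 million years.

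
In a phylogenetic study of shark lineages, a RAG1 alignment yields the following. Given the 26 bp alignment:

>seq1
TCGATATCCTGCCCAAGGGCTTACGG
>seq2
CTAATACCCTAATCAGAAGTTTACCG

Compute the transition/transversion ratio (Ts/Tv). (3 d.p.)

5.000

Transitions are A↔G and C↔T; transversions are all other mismatches.
Transitions: 10. Transversions: 2.
R = 10/2 = 5.000.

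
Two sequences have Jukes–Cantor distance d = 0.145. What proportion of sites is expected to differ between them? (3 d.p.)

p = (3/4)(1 − e^(−4d/3)) = 0.75 × (1 − e^(-0.193333)) = 0.75 × (1 − 0.824207) = 0.131845.

0.132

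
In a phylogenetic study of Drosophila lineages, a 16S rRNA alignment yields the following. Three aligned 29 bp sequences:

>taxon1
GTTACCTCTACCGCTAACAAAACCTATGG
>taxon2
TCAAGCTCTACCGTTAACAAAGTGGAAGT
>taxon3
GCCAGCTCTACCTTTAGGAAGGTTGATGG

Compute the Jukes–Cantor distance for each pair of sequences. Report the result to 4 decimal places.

taxon1–taxon2: 11/29 sites differ → p ≈ 0.37931, d = −0.75 ln(1 − 0.505747) = 0.528531 ≈ 0.5285.
taxon1–taxon3: 12/29 sites differ → p ≈ 0.413793, d = −0.75 ln(1 − 0.551724) = 0.601760 ≈ 0.6018.
taxon2–taxon3: 9/29 sites differ → p ≈ 0.310345, d = −0.75 ln(1 − 0.413793) = 0.400562 ≈ 0.4006.

d(taxon1,taxon2) = 0.5285, d(taxon1,taxon3) = 0.6018, d(taxon2,taxon3) = 0.4006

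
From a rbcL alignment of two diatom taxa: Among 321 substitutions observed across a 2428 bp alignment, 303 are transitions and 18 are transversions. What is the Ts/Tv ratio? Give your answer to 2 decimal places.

R = 303/18 = 16.833333… ≈ 16.83 (to 2 d.p.).

16.83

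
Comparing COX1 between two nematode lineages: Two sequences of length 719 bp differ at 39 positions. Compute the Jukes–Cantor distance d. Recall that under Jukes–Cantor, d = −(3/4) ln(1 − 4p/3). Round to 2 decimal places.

p = 39/719 ≈ 0.054242.
d = −(3/4) ln(1 − 4p/3) = −0.75 ln(1 − 0.072323) = −0.75 ln(0.927677)
  = −0.75 × (-0.075072) = 0.056304 substitutions/site.

0.06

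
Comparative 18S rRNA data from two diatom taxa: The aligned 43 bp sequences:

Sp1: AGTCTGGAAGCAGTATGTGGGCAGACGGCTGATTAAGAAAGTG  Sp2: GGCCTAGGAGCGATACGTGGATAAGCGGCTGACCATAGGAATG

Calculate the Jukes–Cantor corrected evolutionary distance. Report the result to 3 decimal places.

0.613

The sequences differ at 18 of 43 sites, so p = 18/43 ≈ 0.418605.
d = −(3/4) ln(1 − 4p/3) = −0.75 ln(1 − 0.55814) = −0.75 ln(0.44186)
  = −0.75 × (-0.816762) = 0.612572 substitutions/site.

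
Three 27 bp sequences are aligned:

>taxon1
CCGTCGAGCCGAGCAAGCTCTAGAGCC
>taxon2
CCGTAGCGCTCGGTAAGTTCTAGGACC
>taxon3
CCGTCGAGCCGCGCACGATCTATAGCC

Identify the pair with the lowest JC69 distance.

taxon1–taxon2: 9/27 differ, p = 0.333, d = 0.441.
taxon1–taxon3: 4/27 differ, p = 0.148, d = 0.165.
taxon2–taxon3: 11/27 differ, p = 0.407, d = 0.588.
The smallest distance is between taxon1 and taxon3.

taxon1 and taxon3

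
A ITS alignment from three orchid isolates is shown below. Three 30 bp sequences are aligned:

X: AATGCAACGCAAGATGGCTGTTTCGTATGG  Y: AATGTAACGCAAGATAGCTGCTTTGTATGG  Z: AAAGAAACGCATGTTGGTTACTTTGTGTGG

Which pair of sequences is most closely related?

X–Y: 4/30 differ, p = 0.133, d = 0.147.
X–Z: 9/30 differ, p = 0.300, d = 0.383.
Y–Z: 8/30 differ, p = 0.267, d = 0.330.
The smallest distance is between X and Y.

X and Y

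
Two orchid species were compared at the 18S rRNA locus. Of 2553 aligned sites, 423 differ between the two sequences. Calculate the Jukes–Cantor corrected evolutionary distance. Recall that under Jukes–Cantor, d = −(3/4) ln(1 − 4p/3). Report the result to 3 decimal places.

0.187

p = 423/2553 ≈ 0.165687.
d = −(3/4) ln(1 − 4p/3) = −0.75 ln(1 − 0.220916) = −0.75 ln(0.779084)
  = −0.75 × (-0.249636) = 0.187227 substitutions/site.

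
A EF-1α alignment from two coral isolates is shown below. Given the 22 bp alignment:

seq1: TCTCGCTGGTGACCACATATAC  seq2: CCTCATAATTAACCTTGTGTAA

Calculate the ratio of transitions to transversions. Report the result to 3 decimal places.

Transitions are A↔G and C↔T; transversions are all other mismatches.
Transitions: 8. Transversions: 4.
R = 8/4 = 2.000.

2.000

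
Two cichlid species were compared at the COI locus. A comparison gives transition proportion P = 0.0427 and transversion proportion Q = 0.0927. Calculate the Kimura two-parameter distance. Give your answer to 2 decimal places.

0.15

Under the Kimura two-parameter model, d = −½ ln(1 − 2P − Q) − ¼ ln(1 − 2Q).
1 − 2P − Q = 0.8219, giving −½ ln(0.8219) = 0.098068.
1 − 2Q = 0.8146, giving −¼ ln(0.8146) = 0.051265.
d = 0.098068 + 0.051265 = 0.149333.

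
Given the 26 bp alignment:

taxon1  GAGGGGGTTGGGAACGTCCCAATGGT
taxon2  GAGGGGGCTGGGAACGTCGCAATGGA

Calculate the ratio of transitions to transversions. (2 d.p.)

Transitions are A↔G and C↔T; transversions are all other mismatches.
Transitions: 1. Transversions: 2.
R = 1/2 = 0.50.

0.50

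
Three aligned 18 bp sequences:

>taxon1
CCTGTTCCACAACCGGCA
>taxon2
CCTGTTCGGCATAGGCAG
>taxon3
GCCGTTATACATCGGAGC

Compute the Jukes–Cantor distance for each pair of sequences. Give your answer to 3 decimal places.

taxon1–taxon2: 8/18 sites differ → p ≈ 0.444444, d = −0.75 ln(1 − 0.592592) = 0.673455 ≈ 0.673.
taxon1–taxon3: 9/18 sites differ → p = 0.5, d = −0.75 ln(1 − 0.666667) = 0.823960 ≈ 0.824.
taxon2–taxon3: 9/18 sites differ → p = 0.5, d = −0.75 ln(1 − 0.666667) = 0.823960 ≈ 0.824.

d(taxon1,taxon2) = 0.673, d(taxon1,taxon3) = 0.824, d(taxon2,taxon3) = 0.824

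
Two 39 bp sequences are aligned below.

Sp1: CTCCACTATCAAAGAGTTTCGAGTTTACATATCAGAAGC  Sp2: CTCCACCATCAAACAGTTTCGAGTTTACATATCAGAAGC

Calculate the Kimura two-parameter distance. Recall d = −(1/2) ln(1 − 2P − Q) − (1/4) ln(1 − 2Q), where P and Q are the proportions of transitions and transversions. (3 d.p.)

Of 39 sites, 1 differences are transitions and 1 are transversions, so P = 1/39 ≈ 0.025641 and Q = 1/39 ≈ 0.025641.
Under the Kimura two-parameter model, d = −½ ln(1 − 2P − Q) − ¼ ln(1 − 2Q).
1 − 2P − Q = 0.923077, giving −½ ln(0.923077) = 0.040021.
1 − 2Q = 0.948718, giving −¼ ln(0.948718) = 0.013161.
d = 0.040021 + 0.013161 = 0.053182.

0.053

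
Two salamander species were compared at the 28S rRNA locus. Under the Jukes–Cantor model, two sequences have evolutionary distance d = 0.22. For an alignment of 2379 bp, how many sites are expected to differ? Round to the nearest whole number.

Invert JC69: p = (3/4)(1 − e^(−4d/3)) = 0.75 × (1 − e^(-0.293333)) = 0.75 × (1 − 0.745774) = 0.190670.
Expected differing sites = pL ≈ 0.190670 × 2379 = 453.60393 ≈ 454.

454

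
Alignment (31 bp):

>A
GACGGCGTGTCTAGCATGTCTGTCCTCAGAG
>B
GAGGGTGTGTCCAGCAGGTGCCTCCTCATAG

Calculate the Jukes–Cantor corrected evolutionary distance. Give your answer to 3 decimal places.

The sequences differ at 8 of 31 sites (3, 6, 12, 17, 20, 21, 22, 29), so p = 8/31 ≈ 0.258065.
d = −(3/4) ln(1 − 4p/3) = −0.75 ln(1 − 0.344087) = −0.75 ln(0.655913)
  = −0.75 × (-0.421727) = 0.316295 substitutions/site.

0.316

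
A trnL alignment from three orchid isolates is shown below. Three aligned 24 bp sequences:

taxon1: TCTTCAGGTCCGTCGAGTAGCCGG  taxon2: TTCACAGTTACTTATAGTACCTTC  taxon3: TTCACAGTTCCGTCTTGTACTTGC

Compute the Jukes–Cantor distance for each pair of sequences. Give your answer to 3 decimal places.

d(taxon1,taxon2) = 0.824, d(taxon1,taxon3) = 0.608, d(taxon2,taxon3) = 0.304

taxon1–taxon2: 12/24 sites differ → p = 0.5, d = −0.75 ln(1 − 0.666667) = 0.823960 ≈ 0.824.
taxon1–taxon3: 10/24 sites differ → p ≈ 0.416667, d = −0.75 ln(1 − 0.555556) = 0.608198 ≈ 0.608.
taxon2–taxon3: 6/24 sites differ → p = 0.25, d = −0.75 ln(1 − 0.333333) = 0.304098 ≈ 0.304.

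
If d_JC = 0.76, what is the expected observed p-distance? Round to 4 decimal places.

0.4777

p = (3/4)(1 − e^(−4d/3)) = 0.75 × (1 − e^(-1.013333)) = 0.75 × (1 − 0.363007) = 0.477745.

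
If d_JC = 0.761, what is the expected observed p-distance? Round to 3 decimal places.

p = (3/4)(1 − e^(−4d/3)) = 0.75 × (1 − e^(-1.014667)) = 0.75 × (1 − 0.362523) = 0.478108.

0.478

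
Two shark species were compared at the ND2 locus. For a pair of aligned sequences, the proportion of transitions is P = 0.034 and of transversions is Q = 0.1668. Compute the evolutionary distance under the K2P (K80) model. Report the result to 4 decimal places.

0.2353

Under the Kimura two-parameter model, d = −½ ln(1 − 2P − Q) − ¼ ln(1 − 2Q).
1 − 2P − Q = 0.7652, giving −½ ln(0.7652) = 0.133809.
1 − 2Q = 0.6664, giving −¼ ln(0.6664) = 0.101466.
d = 0.133809 + 0.101466 = 0.235275.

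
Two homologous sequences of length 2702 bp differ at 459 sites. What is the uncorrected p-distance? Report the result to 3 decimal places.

0.170

p = 459/2702 = 0.169874… ≈ 0.170 (to 3 d.p.).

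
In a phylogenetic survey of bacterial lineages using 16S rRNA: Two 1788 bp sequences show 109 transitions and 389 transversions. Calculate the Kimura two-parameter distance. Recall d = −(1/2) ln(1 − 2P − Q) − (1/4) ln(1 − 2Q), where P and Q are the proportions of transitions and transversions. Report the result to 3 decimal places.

P = 109/1788 ≈ 0.060962 and Q = 389/1788 ≈ 0.217562.
Under the Kimura two-parameter model, d = −½ ln(1 − 2P − Q) − ¼ ln(1 − 2Q).
1 − 2P − Q = 0.660514, giving −½ ln(0.660514) = 0.207368.
1 − 2Q = 0.564876, giving −¼ ln(0.564876) = 0.142787.
d = 0.207368 + 0.142787 = 0.350155.

0.350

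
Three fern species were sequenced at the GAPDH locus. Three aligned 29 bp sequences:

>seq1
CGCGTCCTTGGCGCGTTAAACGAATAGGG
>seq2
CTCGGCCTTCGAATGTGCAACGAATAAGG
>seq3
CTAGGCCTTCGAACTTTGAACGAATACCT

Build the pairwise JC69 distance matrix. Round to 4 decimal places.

seq1–seq2: 9/29 sites differ → p ≈ 0.310345, d = −0.75 ln(1 − 0.413793) = 0.400562 ≈ 0.4006.
seq1–seq3: 11/29 sites differ → p ≈ 0.37931, d = −0.75 ln(1 − 0.505747) = 0.528531 ≈ 0.5285.
seq2–seq3: 8/29 sites differ → p ≈ 0.275862, d = −0.75 ln(1 − 0.367816) = 0.343931 ≈ 0.3439.

d(seq1,seq2) = 0.4006, d(seq1,seq3) = 0.5285, d(seq2,seq3) = 0.3439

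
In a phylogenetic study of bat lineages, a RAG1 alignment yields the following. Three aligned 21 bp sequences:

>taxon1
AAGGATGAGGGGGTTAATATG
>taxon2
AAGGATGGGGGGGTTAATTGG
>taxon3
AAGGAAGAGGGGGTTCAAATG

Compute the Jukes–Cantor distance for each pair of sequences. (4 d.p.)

d(taxon1,taxon2) = 0.1585, d(taxon1,taxon3) = 0.1585, d(taxon2,taxon3) = 0.3597

taxon1–taxon2: 3/21 sites differ → p ≈ 0.142857, d = −0.75 ln(1 − 0.190476) = 0.158482 ≈ 0.1585.
taxon1–taxon3: 3/21 sites differ → p ≈ 0.142857, d = −0.75 ln(1 − 0.190476) = 0.158482 ≈ 0.1585.
taxon2–taxon3: 6/21 sites differ → p ≈ 0.285714, d = −0.75 ln(1 − 0.380952) = 0.359679 ≈ 0.3597.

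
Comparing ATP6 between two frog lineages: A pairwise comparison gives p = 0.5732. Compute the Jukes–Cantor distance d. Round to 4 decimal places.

1.0838

d = −(3/4) ln(1 − 4p/3) = −0.75 ln(1 − 0.764267) = −0.75 ln(0.235733)
  = −0.75 × (-1.445055) = 1.083791 substitutions/site.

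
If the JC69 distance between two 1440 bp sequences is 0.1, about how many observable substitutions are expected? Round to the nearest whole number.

Invert JC69: p = (3/4)(1 − e^(−4d/3)) = 0.75 × (1 − e^(-0.133333)) = 0.75 × (1 − 0.875174) = 0.093620.
Expected differing sites = pL ≈ 0.093620 × 1440 = 134.8128 ≈ 135.

135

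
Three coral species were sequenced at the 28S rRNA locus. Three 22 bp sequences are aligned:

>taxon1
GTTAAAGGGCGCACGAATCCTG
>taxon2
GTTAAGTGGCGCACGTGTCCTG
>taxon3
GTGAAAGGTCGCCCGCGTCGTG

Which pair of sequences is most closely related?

taxon1 and taxon2

taxon1–taxon2: 4/22 differ, p = 0.182, d = 0.208.
taxon1–taxon3: 6/22 differ, p = 0.273, d = 0.339.
taxon2–taxon3: 7/22 differ, p = 0.318, d = 0.414.
The smallest distance is between taxon1 and taxon2.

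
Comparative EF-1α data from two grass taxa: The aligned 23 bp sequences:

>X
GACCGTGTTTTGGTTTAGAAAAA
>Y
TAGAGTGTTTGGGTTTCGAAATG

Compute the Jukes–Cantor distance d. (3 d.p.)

0.390

The sequences differ at 7 of 23 sites (1, 3, 4, 11, 17, 22, 23), so p = 7/23 ≈ 0.304348.
d = −(3/4) ln(1 − 4p/3) = −0.75 ln(1 − 0.405797) = −0.75 ln(0.594203)
  = −0.75 × (-0.520534) = 0.390401 substitutions/site.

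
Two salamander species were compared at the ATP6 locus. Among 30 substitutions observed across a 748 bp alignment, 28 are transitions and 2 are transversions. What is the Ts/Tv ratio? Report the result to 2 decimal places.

R = 28/2 = 14.00.

14.00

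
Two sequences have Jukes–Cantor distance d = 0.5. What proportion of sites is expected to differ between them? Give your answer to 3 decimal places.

0.365

p = (3/4)(1 − e^(−4d/3)) = 0.75 × (1 − e^(-0.666667)) = 0.75 × (1 − 0.513417) = 0.364937.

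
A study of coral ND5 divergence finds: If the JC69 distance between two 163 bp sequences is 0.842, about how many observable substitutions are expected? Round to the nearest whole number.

82

Invert JC69: p = (3/4)(1 − e^(−4d/3)) = 0.75 × (1 − e^(-1.122667)) = 0.75 × (1 − 0.325411) = 0.505942.
Expected differing sites = pL ≈ 0.505942 × 163 = 82.468546 ≈ 82.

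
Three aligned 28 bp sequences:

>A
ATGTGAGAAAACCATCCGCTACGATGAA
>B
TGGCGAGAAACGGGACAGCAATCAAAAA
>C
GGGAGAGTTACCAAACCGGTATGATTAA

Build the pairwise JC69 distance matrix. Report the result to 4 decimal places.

d(A,B) = 0.8240, d(A,C) = 0.5565, d(B,C) = 0.7238

A–B: 14/28 sites differ → p = 0.5, d = −0.75 ln(1 − 0.666667) = 0.823960 ≈ 0.8240.
A–C: 11/28 sites differ → p ≈ 0.392857, d = −0.75 ln(1 − 0.523809) = 0.556452 ≈ 0.5565.
B–C: 13/28 sites differ → p ≈ 0.464286, d = −0.75 ln(1 − 0.619048) = 0.723811 ≈ 0.7238.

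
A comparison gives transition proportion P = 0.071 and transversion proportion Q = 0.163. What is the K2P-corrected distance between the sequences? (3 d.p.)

0.281

Under the Kimura two-parameter model, d = −½ ln(1 − 2P − Q) − ¼ ln(1 − 2Q).
1 − 2P − Q = 0.695, giving −½ ln(0.695) = 0.181922.
1 − 2Q = 0.674, giving −¼ ln(0.674) = 0.098631.
d = 0.181922 + 0.098631 = 0.280553.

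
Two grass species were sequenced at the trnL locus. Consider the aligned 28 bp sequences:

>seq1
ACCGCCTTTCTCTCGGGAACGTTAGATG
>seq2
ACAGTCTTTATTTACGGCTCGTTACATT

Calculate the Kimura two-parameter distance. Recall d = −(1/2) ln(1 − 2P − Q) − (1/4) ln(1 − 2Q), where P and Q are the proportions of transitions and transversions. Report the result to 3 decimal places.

Of 28 sites, 2 differences are transitions and 8 are transversions, so P = 2/28 ≈ 0.071429 and Q = 8/28 ≈ 0.285714.
Under the Kimura two-parameter model, d = −½ ln(1 − 2P − Q) − ¼ ln(1 − 2Q).
1 − 2P − Q = 0.571428, giving −½ ln(0.571428) = 0.279808.
1 − 2Q = 0.428572, giving −¼ ln(0.428572) = 0.211824.
d = 0.279808 + 0.211824 = 0.491632.

0.492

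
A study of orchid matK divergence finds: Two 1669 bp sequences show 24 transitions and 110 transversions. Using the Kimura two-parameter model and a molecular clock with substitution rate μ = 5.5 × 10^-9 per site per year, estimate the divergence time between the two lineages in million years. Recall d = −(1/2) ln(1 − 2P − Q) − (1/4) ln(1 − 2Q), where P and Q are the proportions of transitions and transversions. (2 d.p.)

7.73

P = 24/1669 ≈ 0.01438 and Q = 110/1669 ≈ 0.065908.
Under the Kimura two-parameter model, d = −½ ln(1 − 2P − Q) − ¼ ln(1 − 2Q).
1 − 2P − Q = 0.905332, giving −½ ln(0.905332) = 0.049727.
1 − 2Q = 0.868184, giving −¼ ln(0.868184) = 0.035338.
d = 0.049727 + 0.035338 = 0.085065.
Under a molecular clock d = 2μt, so t = d/(2μ) = 0.085065 / (2 × 5.5 × 10^-9) = 7.73 million years.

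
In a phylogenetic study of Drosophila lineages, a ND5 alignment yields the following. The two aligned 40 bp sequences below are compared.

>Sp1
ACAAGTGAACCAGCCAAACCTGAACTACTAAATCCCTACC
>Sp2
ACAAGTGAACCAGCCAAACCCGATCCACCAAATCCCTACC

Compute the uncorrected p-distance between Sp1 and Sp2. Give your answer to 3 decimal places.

The sequences differ at 4 of 40 positions (sites 21, 24, 26, 29).
p = 4/40 = 0.100.

0.100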